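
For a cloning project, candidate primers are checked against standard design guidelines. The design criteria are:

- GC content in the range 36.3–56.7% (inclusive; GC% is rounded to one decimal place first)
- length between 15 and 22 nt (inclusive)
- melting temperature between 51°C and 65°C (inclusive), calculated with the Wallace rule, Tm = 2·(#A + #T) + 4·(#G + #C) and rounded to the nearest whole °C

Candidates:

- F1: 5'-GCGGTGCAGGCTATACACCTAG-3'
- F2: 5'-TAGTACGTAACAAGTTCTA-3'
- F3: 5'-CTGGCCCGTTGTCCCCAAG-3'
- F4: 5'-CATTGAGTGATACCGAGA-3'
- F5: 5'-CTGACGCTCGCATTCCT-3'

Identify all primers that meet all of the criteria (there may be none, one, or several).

F1 (22 nt, A=5 T=4 G=7 C=6): GC 13/22 = 59.1%, outside 36.3–56.7% ✗; length 22 ✓; Tm = 2·9 + 4·13 = 70°C, outside 51–65°C ✗ — fails.
F2 (19 nt, A=7 T=6 G=3 C=3): GC 6/19 = 31.6%, outside 36.3–56.7% ✗; length 19 ✓; Tm = 2·13 + 4·6 = 50°C, outside 51–65°C ✗ — fails.
F3 (19 nt, A=2 T=4 G=5 C=8): GC 13/19 = 68.4%, outside 36.3–56.7% ✗; length 19 ✓; Tm = 2·6 + 4·13 = 64°C ✓ — fails.
F4 (18 nt, A=6 T=4 G=5 C=3): GC 8/18 = 44.4% ✓; length 18 ✓; Tm = 2·10 + 4·8 = 52°C ✓ — passes.
F5 (17 nt, A=2 T=5 G=3 C=7): GC 10/17 = 58.8%, outside 36.3–56.7% ✗; length 17 ✓; Tm = 2·7 + 4·10 = 54°C ✓ — fails.

F4 only.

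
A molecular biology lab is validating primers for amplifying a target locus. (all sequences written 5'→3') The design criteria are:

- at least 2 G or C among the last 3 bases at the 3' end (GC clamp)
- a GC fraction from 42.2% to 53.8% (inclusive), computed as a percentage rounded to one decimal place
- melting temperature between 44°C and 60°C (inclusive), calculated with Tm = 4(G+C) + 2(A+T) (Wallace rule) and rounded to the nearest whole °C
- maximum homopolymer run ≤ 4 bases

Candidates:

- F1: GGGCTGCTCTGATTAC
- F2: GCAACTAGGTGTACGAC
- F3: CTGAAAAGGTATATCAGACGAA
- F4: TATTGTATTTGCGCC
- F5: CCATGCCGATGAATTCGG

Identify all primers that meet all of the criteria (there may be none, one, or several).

F2 only.

F1 (16 nt, A=2 T=5 G=5 C=4): 3' end TAC has 1 G/C, need ≥2 ✗; GC 9/16 = 56.3%, outside 42.2–53.8% ✗; Tm = 2·7 + 4·9 = 50°C ✓; longest run = 3 ✓ — fails.
F2 (17 nt, A=5 T=3 G=5 C=4): 3' end GAC has 2 G/C ✓; GC 9/17 = 52.9% ✓; Tm = 2·8 + 4·9 = 52°C ✓; longest run = 2 ✓ — passes.
F3 (22 nt, A=10 T=4 G=5 C=3): 3' end GAA has 1 G/C, need ≥2 ✗; GC 8/22 = 36.4%, outside 42.2–53.8% ✗; Tm = 2·14 + 4·8 = 60°C ✓; longest run = 4 ✓ — fails.
F4 (15 nt, A=2 T=7 G=3 C=3): 3' end GCC has 3 G/C ✓; GC 6/15 = 40.0%, outside 42.2–53.8% ✗; Tm = 2·9 + 4·6 = 42°C, outside 44–60°C ✗; longest run = 3 ✓ — fails.
F5 (18 nt, A=4 T=4 G=5 C=5): 3' end CGG has 3 G/C ✓; GC 10/18 = 55.6%, outside 42.2–53.8% ✗; Tm = 2·8 + 4·10 = 56°C ✓; longest run = 2 ✓ — fails.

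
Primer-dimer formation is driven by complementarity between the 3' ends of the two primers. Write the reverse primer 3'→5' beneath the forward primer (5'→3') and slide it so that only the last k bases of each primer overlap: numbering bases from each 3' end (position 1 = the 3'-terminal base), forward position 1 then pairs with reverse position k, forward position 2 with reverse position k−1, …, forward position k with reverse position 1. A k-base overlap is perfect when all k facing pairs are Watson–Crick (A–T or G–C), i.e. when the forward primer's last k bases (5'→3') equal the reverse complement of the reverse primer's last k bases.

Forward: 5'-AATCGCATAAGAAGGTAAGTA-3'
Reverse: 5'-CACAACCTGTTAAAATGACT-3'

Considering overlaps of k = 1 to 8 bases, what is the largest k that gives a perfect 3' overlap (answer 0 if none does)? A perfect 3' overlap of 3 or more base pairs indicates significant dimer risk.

Last 8 bases (5'→3') — forward …GGTAAGTA, reverse …AAATGACT.
Reverse complement of the reverse primer's last 8 bases: AGTCATTT; its first k bases are the reverse complement of the reverse primer's last k bases, so a perfect k-base overlap needs the forward primer's last k bases to equal them.
Comparing (forward last k vs required): k=1: A vs A ✓; k=2: TA vs AG ✗; k=3: GTA vs AGT ✗; k=4: AGTA vs AGTC ✗; k=5: AAGTA vs AGTCA ✗; k=6: TAAGTA vs AGTCAT ✗; k=7: GTAAGTA vs AGTCATT ✗; k=8: GGTAAGTA vs AGTCATTT ✗.
Only k = 1 is perfect, so the longest perfect 3' overlap is 1.

Longest perfect overlap: 1 complementary base pair; below the dimer-risk threshold (threshold 3).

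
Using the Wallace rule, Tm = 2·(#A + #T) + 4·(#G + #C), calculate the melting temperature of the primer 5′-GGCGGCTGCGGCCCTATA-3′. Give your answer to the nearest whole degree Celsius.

62°C

Base counts: A=2, T=3, G=7, C=6 (length 18).
Tm = 2·(2+3) + 4·(7+6) = 2·5 + 4·13 = 10 + 52 = 62°C.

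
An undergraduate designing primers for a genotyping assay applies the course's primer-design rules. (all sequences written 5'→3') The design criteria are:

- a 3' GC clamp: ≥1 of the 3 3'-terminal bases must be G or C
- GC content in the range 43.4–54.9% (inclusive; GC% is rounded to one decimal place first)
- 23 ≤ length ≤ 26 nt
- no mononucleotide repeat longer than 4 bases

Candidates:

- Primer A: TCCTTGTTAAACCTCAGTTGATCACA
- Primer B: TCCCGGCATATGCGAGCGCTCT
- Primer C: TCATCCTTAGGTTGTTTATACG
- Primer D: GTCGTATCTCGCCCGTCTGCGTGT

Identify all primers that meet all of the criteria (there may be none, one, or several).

Primer A (26 nt, A=7 T=9 G=3 C=7): 3' end ACA has 1 G/C ✓; GC 10/26 = 38.5%, outside 43.4–54.9% ✗; length 26 ✓; longest run = 3 ✓ — fails.
Primer B (22 nt, A=3 T=5 G=6 C=8): 3' end TCT has 1 G/C ✓; GC 14/22 = 63.6%, outside 43.4–54.9% ✗; length 22, outside 23–26 ✗; longest run = 3 ✓ — fails.
Primer C (22 nt, A=4 T=10 G=4 C=4): 3' end ACG has 2 G/C ✓; GC 8/22 = 36.4%, outside 43.4–54.9% ✗; length 22, outside 23–26 ✗; longest run = 3 ✓ — fails.
Primer D (24 nt, A=1 T=8 G=7 C=8): 3' end TGT has 1 G/C ✓; GC 15/24 = 62.5%, outside 43.4–54.9% ✗; length 24 ✓; longest run = 3 ✓ — fails.

None of the candidates satisfy all criteria.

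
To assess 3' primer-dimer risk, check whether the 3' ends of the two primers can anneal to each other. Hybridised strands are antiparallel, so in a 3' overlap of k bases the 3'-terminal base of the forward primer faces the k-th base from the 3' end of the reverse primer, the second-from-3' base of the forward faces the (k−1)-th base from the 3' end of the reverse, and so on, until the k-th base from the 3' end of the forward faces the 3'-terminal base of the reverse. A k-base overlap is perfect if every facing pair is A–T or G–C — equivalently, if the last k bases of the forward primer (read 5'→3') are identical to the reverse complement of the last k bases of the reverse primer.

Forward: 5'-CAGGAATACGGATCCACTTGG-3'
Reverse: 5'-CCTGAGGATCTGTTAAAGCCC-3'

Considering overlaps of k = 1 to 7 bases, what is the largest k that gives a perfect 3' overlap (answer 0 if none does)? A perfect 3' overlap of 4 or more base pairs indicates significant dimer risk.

Last 7 bases (5'→3') — forward …CACTTGG, reverse …AAAGCCC.
Reverse complement of the reverse primer's last 7 bases: GGGCTTT; its first k bases are the reverse complement of the reverse primer's last k bases, so a perfect k-base overlap needs the forward primer's last k bases to equal them.
Comparing (forward last k vs required): k=1: G vs G ✓; k=2: GG vs GG ✓; k=3: TGG vs GGG ✗; k=4: TTGG vs GGGC ✗; k=5: CTTGG vs GGGCT ✗; k=6: ACTTGG vs GGGCTT ✗; k=7: CACTTGG vs GGGCTTT ✗.
Perfect overlaps at k = 1, 2; the largest is 2.

Longest perfect overlap: 2 complementary base pairs; below the dimer-risk threshold (threshold 4).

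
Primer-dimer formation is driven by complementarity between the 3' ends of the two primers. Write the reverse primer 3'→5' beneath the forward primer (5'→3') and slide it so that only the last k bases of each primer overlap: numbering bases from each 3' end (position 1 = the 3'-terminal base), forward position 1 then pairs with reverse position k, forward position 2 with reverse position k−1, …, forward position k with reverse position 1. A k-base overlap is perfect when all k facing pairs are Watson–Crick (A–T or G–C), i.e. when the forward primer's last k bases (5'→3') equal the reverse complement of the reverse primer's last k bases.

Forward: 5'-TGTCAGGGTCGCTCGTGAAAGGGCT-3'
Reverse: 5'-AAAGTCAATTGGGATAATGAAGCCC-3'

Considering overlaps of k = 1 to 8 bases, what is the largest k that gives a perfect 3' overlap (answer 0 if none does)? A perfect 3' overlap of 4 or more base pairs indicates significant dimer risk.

Longest perfect overlap: 5 complementary base pairs; significant dimer risk (threshold 4).

Last 8 bases (5'→3') — forward …AAAGGGCT, reverse …TGAAGCCC.
Reverse complement of the reverse primer's last 8 bases: GGGCTTCA; its first k bases are the reverse complement of the reverse primer's last k bases, so a perfect k-base overlap needs the forward primer's last k bases to equal them.
Comparing (forward last k vs required): k=1: T vs G ✗; k=2: CT vs GG ✗; k=3: GCT vs GGG ✗; k=4: GGCT vs GGGC ✗; k=5: GGGCT vs GGGCT ✓; k=6: AGGGCT vs GGGCTT ✗; k=7: AAGGGCT vs GGGCTTC ✗; k=8: AAAGGGCT vs GGGCTTCA ✗.
Only k = 5 is perfect, so the longest perfect 3' overlap is 5.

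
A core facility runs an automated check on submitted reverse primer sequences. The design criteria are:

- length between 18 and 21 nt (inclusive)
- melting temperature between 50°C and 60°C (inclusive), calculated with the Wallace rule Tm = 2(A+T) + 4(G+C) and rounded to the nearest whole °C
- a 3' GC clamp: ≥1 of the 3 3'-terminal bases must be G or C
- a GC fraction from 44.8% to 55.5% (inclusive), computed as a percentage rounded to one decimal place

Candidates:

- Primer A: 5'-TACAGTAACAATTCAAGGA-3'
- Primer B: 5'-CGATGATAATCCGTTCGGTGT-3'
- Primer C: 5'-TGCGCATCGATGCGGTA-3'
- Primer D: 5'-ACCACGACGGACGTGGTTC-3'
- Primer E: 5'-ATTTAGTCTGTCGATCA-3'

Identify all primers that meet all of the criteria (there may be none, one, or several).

Primer A (19 nt, A=9 T=4 G=3 C=3): length 19 ✓; Tm = 2·13 + 4·6 = 50°C ✓; 3' end GGA has 2 G/C ✓; GC 6/19 = 31.6%, outside 44.8–55.5% ✗ — fails.
Primer B (21 nt, A=4 T=7 G=6 C=4): length 21 ✓; Tm = 2·11 + 4·10 = 62°C, outside 50–60°C ✗; 3' end TGT has 1 G/C ✓; GC 10/21 = 47.6% ✓ — fails.
Primer C (17 nt, A=3 T=4 G=6 C=4): length 17, outside 18–21 ✗; Tm = 2·7 + 4·10 = 54°C ✓; 3' end GTA has 1 G/C ✓; GC 10/17 = 58.8%, outside 44.8–55.5% ✗ — fails.
Primer D (19 nt, A=4 T=3 G=6 C=6): length 19 ✓; Tm = 2·7 + 4·12 = 62°C, outside 50–60°C ✗; 3' end TTC has 1 G/C ✓; GC 12/19 = 63.2%, outside 44.8–55.5% ✗ — fails.
Primer E (17 nt, A=4 T=7 G=3 C=3): length 17, outside 18–21 ✗; Tm = 2·11 + 4·6 = 46°C, outside 50–60°C ✗; 3' end TCA has 1 G/C ✓; GC 6/17 = 35.3%, outside 44.8–55.5% ✗ — fails.

None of the candidates satisfy all criteria.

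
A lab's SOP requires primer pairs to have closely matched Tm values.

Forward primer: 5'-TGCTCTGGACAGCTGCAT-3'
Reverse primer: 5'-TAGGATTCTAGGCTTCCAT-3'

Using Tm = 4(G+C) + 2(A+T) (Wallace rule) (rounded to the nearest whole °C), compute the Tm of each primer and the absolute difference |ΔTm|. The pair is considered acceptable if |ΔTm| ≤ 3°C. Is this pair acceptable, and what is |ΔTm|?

|ΔTm| = 2°C; the pair is acceptable.

Forward: A=3 T=5 G=5 C=5 → Tm = 2·8 + 4·10 = 56°C.
Reverse: A=4 T=7 G=4 C=4 → Tm = 2·11 + 4·8 = 54°C.
|ΔTm| = |56 − 54| = 2°C, ≤ 3°C.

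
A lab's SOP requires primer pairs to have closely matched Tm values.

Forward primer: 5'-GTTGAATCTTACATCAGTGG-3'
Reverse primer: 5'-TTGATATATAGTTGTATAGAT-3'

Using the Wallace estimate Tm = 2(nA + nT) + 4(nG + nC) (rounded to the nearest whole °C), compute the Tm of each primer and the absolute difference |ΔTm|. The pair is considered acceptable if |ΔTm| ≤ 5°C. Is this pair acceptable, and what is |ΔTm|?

Forward: A=5 T=7 G=5 C=3 → Tm = 2·12 + 4·8 = 56°C.
Reverse: A=7 T=10 G=4 C=0 → Tm = 2·17 + 4·4 = 50°C.
|ΔTm| = |56 − 50| = 6°C, > 5°C.

|ΔTm| = 6°C; the pair is not acceptable.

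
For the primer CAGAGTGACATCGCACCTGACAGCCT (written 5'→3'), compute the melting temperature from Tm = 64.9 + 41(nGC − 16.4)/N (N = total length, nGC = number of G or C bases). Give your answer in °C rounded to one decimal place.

Base counts: A=7, T=4, G=6, C=9; G+C = 15, N = 26.
Tm = 64.9 + 41·(15 − 16.4)/26 = 64.9 + -57.40/26 = 62.7°C.

62.7°C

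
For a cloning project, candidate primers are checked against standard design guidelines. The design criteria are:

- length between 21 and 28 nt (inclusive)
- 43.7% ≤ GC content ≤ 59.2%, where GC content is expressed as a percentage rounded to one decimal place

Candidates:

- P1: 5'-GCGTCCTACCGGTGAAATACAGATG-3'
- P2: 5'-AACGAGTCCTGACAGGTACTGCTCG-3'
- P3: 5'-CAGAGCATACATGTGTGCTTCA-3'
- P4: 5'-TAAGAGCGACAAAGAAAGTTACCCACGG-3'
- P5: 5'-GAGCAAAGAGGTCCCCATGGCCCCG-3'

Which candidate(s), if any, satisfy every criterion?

P1, P2, P3 and P4.

P1 (25 nt, A=7 T=5 G=7 C=6): length 25 ✓; GC 13/25 = 52.0% ✓ — passes.
P2 (25 nt, A=6 T=5 G=7 C=7): length 25 ✓; GC 14/25 = 56.0% ✓ — passes.
P3 (22 nt, A=6 T=6 G=5 C=5): length 22 ✓; GC 10/22 = 45.5% ✓ — passes.
P4 (28 nt, A=12 T=3 G=7 C=6): length 28 ✓; GC 13/28 = 46.4% ✓ — passes.
P5 (25 nt, A=6 T=2 G=8 C=9): length 25 ✓; GC 17/25 = 68.0%, outside 43.7–59.2% ✗ — fails.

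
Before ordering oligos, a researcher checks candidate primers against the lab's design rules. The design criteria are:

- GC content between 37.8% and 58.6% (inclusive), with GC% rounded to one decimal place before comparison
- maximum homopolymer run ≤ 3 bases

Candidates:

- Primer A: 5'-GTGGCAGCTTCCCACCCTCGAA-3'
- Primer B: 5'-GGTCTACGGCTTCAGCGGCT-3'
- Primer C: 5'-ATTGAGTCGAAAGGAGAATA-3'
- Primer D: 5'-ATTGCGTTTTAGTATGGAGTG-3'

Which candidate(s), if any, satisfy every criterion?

None of the candidates satisfy all criteria.

Primer A (22 nt, A=4 T=4 G=5 C=9): GC 14/22 = 63.6%, outside 37.8–58.6% ✗; longest run = 3 ✓ — fails.
Primer B (20 nt, A=2 T=5 G=7 C=6): GC 13/20 = 65.0%, outside 37.8–58.6% ✗; longest run = 2 ✓ — fails.
Primer C (20 nt, A=9 T=4 G=6 C=1): GC 7/20 = 35.0%, outside 37.8–58.6% ✗; longest run = 3 ✓ — fails.
Primer D (21 nt, A=4 T=9 G=7 C=1): GC 8/21 = 38.1% ✓; longest run = 4, exceeds 3 ✗ — fails.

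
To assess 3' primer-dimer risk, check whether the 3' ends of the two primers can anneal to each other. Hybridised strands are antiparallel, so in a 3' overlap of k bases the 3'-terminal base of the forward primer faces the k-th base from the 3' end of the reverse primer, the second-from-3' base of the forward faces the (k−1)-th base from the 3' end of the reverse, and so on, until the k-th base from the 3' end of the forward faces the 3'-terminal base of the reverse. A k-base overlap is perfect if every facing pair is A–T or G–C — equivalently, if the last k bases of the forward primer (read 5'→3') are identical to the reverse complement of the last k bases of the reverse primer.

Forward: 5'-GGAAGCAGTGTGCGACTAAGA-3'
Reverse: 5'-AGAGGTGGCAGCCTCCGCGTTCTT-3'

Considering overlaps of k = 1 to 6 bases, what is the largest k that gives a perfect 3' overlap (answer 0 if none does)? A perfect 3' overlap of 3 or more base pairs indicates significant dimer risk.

Longest perfect overlap: 4 complementary base pairs; significant dimer risk (threshold 3).

Last 6 bases (5'→3') — forward …CTAAGA, reverse …GTTCTT.
Reverse complement of the reverse primer's last 6 bases: AAGAAC; its first k bases are the reverse complement of the reverse primer's last k bases, so a perfect k-base overlap needs the forward primer's last k bases to equal them.
Comparing (forward last k vs required): k=1: A vs A ✓; k=2: GA vs AA ✗; k=3: AGA vs AAG ✗; k=4: AAGA vs AAGA ✓; k=5: TAAGA vs AAGAA ✗; k=6: CTAAGA vs AAGAAC ✗.
Perfect overlaps at k = 1, 4; the largest is 4.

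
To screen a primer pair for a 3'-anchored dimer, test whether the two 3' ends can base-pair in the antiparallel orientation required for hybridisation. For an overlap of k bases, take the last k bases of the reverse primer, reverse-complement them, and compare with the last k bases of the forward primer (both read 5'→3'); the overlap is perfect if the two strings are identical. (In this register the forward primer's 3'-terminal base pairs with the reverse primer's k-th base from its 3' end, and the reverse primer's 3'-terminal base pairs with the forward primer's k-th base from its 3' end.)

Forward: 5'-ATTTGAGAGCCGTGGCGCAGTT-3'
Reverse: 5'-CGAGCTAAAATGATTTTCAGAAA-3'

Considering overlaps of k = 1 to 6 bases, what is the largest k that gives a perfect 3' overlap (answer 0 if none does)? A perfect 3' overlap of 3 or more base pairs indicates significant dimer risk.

Longest perfect overlap: 2 complementary base pairs; below the dimer-risk threshold (threshold 3).

Last 6 bases (5'→3') — forward …GCAGTT, reverse …CAGAAA.
Reverse complement of the reverse primer's last 6 bases: TTTCTG; its first k bases are the reverse complement of the reverse primer's last k bases, so a perfect k-base overlap needs the forward primer's last k bases to equal them.
Comparing (forward last k vs required): k=1: T vs T ✓; k=2: TT vs TT ✓; k=3: GTT vs TTT ✗; k=4: AGTT vs TTTC ✗; k=5: CAGTT vs TTTCT ✗; k=6: GCAGTT vs TTTCTG ✗.
Perfect overlaps at k = 1, 2; the largest is 2.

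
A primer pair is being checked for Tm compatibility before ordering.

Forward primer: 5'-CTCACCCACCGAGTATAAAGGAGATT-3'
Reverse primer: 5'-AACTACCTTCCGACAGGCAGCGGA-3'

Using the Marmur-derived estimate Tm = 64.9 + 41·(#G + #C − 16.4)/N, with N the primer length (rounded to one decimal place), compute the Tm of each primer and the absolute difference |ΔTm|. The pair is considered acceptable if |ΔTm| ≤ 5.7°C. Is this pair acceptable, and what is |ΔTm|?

Forward: G+C = 12, N = 26 → Tm = 64.9 + 41·(12 − 16.4)/26 = 58.0°C.
Reverse: G+C = 14, N = 24 → Tm = 64.9 + 41·(14 − 16.4)/24 = 60.8°C.
|ΔTm| = |58.0 − 60.8| = 2.8°C, ≤ 5.7°C.

|ΔTm| = 2.8°C; the pair is acceptable.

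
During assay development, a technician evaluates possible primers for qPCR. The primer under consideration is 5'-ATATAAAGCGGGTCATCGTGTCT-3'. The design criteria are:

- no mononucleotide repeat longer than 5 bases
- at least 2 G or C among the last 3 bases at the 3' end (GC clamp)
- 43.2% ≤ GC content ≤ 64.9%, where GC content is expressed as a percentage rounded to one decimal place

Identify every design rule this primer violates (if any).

Fails: GC clamp.

Base counts: A=6, T=7, G=6, C=4 (length 23).
homopolymer run: longest run = 3 ✓
GC clamp: 3' end TCT has 1 G/C, need ≥2 ✗
GC content: GC 10/23 = 43.5% ✓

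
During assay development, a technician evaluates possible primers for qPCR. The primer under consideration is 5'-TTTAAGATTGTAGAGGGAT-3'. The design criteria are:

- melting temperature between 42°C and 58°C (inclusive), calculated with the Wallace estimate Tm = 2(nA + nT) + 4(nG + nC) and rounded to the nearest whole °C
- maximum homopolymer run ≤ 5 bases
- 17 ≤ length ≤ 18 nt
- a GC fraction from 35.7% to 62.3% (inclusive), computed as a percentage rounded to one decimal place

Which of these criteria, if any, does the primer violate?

Base counts: A=6, T=7, G=6, C=0 (length 19).
Tm: Tm = 2·13 + 4·6 = 50°C ✓
homopolymer run: longest run = 3 ✓
length: length 19, outside 17–18 ✗
GC content: GC 6/19 = 31.6%, outside 35.7–62.3% ✗

Fails: length, GC content.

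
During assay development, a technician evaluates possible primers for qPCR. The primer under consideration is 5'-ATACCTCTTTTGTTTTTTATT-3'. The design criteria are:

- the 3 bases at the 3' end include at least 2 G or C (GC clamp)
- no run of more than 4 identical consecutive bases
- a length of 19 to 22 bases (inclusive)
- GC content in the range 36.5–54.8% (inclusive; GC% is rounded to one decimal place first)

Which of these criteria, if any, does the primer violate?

Fails: GC clamp, homopolymer run, GC content.

Base counts: A=3, T=14, G=1, C=3 (length 21).
GC clamp: 3' end ATT has 0 G/C, need ≥2 ✗
homopolymer run: longest run = 6, exceeds 4 ✗
length: length 21 ✓
GC content: GC 4/21 = 19.0%, outside 36.5–54.8% ✗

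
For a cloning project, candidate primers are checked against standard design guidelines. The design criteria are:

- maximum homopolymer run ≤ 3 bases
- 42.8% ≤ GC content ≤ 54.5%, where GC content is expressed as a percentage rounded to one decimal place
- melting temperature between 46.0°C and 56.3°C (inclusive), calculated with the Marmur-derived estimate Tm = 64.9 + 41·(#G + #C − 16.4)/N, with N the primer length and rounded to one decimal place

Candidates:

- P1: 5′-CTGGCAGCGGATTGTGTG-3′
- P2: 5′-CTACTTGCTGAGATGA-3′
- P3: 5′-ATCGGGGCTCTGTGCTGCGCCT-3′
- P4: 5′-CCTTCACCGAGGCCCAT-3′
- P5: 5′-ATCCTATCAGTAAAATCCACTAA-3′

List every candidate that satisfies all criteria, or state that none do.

None of the candidates satisfy all criteria.

P1 (18 nt, A=2 T=5 G=8 C=3): longest run = 2 ✓; GC 11/18 = 61.1%, outside 42.8–54.5% ✗; Tm = 64.9 + 41·(11 − 16.4)/18 = 52.6°C ✓ — fails.
P2 (16 nt, A=4 T=5 G=4 C=3): longest run = 2 ✓; GC 7/16 = 43.8% ✓; Tm = 64.9 + 41·(7 − 16.4)/16 = 40.8°C, outside 46.0–56.3°C ✗ — fails.
P3 (22 nt, A=1 T=6 G=8 C=7): longest run = 4, exceeds 3 ✗; GC 15/22 = 68.2%, outside 42.8–54.5% ✗; Tm = 64.9 + 41·(15 − 16.4)/22 = 62.3°C, outside 46.0–56.3°C ✗ — fails.
P4 (17 nt, A=3 T=3 G=3 C=8): longest run = 3 ✓; GC 11/17 = 64.7%, outside 42.8–54.5% ✗; Tm = 64.9 + 41·(11 − 16.4)/17 = 51.9°C ✓ — fails.
P5 (23 nt, A=10 T=6 G=1 C=6): longest run = 4, exceeds 3 ✗; GC 7/23 = 30.4%, outside 42.8–54.5% ✗; Tm = 64.9 + 41·(7 − 16.4)/23 = 48.1°C ✓ — fails.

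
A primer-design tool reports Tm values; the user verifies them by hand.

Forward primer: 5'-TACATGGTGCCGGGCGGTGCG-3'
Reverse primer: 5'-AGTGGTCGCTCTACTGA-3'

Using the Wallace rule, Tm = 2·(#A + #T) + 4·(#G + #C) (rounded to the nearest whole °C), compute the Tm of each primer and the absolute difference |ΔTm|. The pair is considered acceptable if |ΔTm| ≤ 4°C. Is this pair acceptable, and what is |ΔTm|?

|ΔTm| = 20°C; the pair is not acceptable.

Forward: A=2 T=4 G=10 C=5 → Tm = 2·6 + 4·15 = 72°C.
Reverse: A=3 T=5 G=5 C=4 → Tm = 2·8 + 4·9 = 52°C.
|ΔTm| = |72 − 52| = 20°C, > 4°C.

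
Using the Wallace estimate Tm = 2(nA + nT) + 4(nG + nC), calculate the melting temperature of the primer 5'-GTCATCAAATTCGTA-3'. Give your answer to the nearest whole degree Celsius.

40°C

Base counts: A=5, T=5, G=2, C=3 (length 15).
Tm = 2·(5+5) + 4·(2+3) = 2·10 + 4·5 = 20 + 20 = 40°C.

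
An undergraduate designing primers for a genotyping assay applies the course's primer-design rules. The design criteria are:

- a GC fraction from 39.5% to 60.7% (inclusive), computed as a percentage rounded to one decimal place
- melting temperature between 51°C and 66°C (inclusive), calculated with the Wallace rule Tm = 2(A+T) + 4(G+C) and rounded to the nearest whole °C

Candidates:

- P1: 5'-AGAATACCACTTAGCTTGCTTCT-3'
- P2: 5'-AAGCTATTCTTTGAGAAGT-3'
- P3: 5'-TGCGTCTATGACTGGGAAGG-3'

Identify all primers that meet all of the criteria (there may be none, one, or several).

P3 only.

P1 (23 nt, A=6 T=8 G=3 C=6): GC 9/23 = 39.1%, outside 39.5–60.7% ✗; Tm = 2·14 + 4·9 = 64°C ✓ — fails.
P2 (19 nt, A=6 T=7 G=4 C=2): GC 6/19 = 31.6%, outside 39.5–60.7% ✗; Tm = 2·13 + 4·6 = 50°C, outside 51–66°C ✗ — fails.
P3 (20 nt, A=4 T=5 G=8 C=3): GC 11/20 = 55.0% ✓; Tm = 2·9 + 4·11 = 62°C ✓ — passes.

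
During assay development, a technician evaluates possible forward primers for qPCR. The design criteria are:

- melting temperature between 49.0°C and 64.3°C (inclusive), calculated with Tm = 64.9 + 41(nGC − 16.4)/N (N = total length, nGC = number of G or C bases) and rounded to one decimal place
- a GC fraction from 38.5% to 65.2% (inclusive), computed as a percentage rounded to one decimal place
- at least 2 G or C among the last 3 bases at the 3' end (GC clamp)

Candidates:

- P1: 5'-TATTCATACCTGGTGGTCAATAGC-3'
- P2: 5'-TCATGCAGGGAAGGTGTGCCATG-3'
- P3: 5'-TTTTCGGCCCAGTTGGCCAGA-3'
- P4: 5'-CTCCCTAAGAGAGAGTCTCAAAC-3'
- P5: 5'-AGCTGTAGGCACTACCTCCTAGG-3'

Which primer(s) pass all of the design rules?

P1 and P5.

P1 (24 nt, A=6 T=8 G=5 C=5): Tm = 64.9 + 41·(10 − 16.4)/24 = 54.0°C ✓; GC 10/24 = 41.7% ✓; 3' end AGC has 2 G/C ✓ — passes.
P2 (23 nt, A=5 T=5 G=9 C=4): Tm = 64.9 + 41·(13 − 16.4)/23 = 58.8°C ✓; GC 13/23 = 56.5% ✓; 3' end ATG has 1 G/C, need ≥2 ✗ — fails.
P3 (21 nt, A=3 T=6 G=6 C=6): Tm = 64.9 + 41·(12 − 16.4)/21 = 56.3°C ✓; GC 12/21 = 57.1% ✓; 3' end AGA has 1 G/C, need ≥2 ✗ — fails.
P4 (23 nt, A=8 T=4 G=4 C=7): Tm = 64.9 + 41·(11 − 16.4)/23 = 55.3°C ✓; GC 11/23 = 47.8% ✓; 3' end AAC has 1 G/C, need ≥2 ✗ — fails.
P5 (23 nt, A=5 T=5 G=6 C=7): Tm = 64.9 + 41·(13 − 16.4)/23 = 58.8°C ✓; GC 13/23 = 56.5% ✓; 3' end AGG has 2 G/C ✓ — passes.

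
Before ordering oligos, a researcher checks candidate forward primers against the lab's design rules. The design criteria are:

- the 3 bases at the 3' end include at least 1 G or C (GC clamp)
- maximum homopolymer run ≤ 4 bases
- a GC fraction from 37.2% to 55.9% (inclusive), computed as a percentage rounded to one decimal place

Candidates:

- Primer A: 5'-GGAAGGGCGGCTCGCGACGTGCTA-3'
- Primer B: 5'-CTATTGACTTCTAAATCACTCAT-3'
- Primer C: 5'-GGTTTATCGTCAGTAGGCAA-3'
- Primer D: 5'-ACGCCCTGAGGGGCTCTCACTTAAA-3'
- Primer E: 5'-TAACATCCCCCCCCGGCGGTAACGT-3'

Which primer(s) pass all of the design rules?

Primer A (24 nt, A=4 T=3 G=11 C=6): 3' end CTA has 1 G/C ✓; longest run = 3 ✓; GC 17/24 = 70.8%, outside 37.2–55.9% ✗ — fails.
Primer B (23 nt, A=7 T=9 G=1 C=6): 3' end CAT has 1 G/C ✓; longest run = 3 ✓; GC 7/23 = 30.4%, outside 37.2–55.9% ✗ — fails.
Primer C (20 nt, A=5 T=6 G=6 C=3): 3' end CAA has 1 G/C ✓; longest run = 3 ✓; GC 9/20 = 45.0% ✓ — passes.
Primer D (25 nt, A=6 T=5 G=6 C=8): 3' end AAA has 0 G/C, need ≥1 ✗; longest run = 4 ✓; GC 14/25 = 56.0%, outside 37.2–55.9% ✗ — fails.
Primer E (25 nt, A=5 T=4 G=5 C=11): 3' end CGT has 2 G/C ✓; longest run = 8, exceeds 4 ✗; GC 16/25 = 64.0%, outside 37.2–55.9% ✗ — fails.

Primer C only.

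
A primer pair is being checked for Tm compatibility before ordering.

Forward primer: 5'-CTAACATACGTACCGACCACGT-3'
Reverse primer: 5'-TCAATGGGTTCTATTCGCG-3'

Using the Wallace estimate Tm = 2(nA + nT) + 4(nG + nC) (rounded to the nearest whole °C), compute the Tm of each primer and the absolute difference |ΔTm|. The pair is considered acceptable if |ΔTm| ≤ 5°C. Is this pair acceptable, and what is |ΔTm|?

|ΔTm| = 10°C; the pair is not acceptable.

Forward: A=7 T=4 G=3 C=8 → Tm = 2·11 + 4·11 = 66°C.
Reverse: A=3 T=7 G=5 C=4 → Tm = 2·10 + 4·9 = 56°C.
|ΔTm| = |66 − 56| = 10°C, > 5°C.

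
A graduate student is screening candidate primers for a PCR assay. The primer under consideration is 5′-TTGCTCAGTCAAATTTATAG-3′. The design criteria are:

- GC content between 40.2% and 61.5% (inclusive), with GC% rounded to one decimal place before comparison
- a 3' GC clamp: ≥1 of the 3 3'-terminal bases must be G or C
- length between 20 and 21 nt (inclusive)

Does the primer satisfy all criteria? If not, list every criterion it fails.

Base counts: A=6, T=8, G=3, C=3 (length 20).
GC content: GC 6/20 = 30.0%, outside 40.2–61.5% ✗
GC clamp: 3' end TAG has 1 G/C ✓
length: length 20 ✓

Fails: GC content.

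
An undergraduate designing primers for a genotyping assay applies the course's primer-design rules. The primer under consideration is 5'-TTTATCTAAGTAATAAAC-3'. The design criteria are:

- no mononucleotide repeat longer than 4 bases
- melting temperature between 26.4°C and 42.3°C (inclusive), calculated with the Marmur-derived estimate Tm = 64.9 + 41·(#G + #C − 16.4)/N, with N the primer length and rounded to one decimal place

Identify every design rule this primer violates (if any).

Base counts: A=8, T=7, G=1, C=2 (length 18).
homopolymer run: longest run = 3 ✓
Tm: Tm = 64.9 + 41·(3 − 16.4)/18 = 34.4°C ✓

Meets all criteria.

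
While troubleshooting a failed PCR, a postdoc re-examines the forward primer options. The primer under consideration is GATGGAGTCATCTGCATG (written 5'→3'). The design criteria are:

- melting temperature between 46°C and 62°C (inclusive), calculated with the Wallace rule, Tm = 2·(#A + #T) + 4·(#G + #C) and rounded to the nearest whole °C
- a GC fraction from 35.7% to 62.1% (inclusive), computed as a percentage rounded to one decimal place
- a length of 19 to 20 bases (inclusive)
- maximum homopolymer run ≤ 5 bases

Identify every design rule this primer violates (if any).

Fails: length.

Base counts: A=4, T=5, G=6, C=3 (length 18).
Tm: Tm = 2·9 + 4·9 = 54°C ✓
GC content: GC 9/18 = 50.0% ✓
length: length 18, outside 19–20 ✗
homopolymer run: longest run = 2 ✓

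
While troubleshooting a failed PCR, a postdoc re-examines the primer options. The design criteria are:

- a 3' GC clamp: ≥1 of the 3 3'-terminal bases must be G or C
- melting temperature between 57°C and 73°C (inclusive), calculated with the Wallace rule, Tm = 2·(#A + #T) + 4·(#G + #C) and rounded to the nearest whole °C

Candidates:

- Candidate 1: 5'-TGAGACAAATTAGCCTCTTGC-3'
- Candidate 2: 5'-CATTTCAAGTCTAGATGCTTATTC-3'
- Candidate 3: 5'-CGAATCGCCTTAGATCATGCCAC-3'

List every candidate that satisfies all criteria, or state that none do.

Candidate 1 (21 nt, A=6 T=6 G=4 C=5): 3' end TGC has 2 G/C ✓; Tm = 2·12 + 4·9 = 60°C ✓ — passes.
Candidate 2 (24 nt, A=6 T=10 G=3 C=5): 3' end TTC has 1 G/C ✓; Tm = 2·16 + 4·8 = 64°C ✓ — passes.
Candidate 3 (23 nt, A=6 T=5 G=4 C=8): 3' end CAC has 2 G/C ✓; Tm = 2·11 + 4·12 = 70°C ✓ — passes.

Candidate 1, Candidate 2 and Candidate 3.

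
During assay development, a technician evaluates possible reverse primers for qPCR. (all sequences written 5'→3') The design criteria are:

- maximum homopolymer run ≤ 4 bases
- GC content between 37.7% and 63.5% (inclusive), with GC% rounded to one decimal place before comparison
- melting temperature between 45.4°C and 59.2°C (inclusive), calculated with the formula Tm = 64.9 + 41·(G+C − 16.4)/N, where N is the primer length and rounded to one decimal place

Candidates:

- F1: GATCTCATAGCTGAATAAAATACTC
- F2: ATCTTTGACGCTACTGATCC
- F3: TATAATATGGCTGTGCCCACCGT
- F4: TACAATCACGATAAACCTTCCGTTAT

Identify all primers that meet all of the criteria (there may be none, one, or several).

F1 (25 nt, A=10 T=7 G=3 C=5): longest run = 4 ✓; GC 8/25 = 32.0%, outside 37.7–63.5% ✗; Tm = 64.9 + 41·(8 − 16.4)/25 = 51.1°C ✓ — fails.
F2 (20 nt, A=4 T=7 G=3 C=6): longest run = 3 ✓; GC 9/20 = 45.0% ✓; Tm = 64.9 + 41·(9 − 16.4)/20 = 49.7°C ✓ — passes.
F3 (23 nt, A=5 T=7 G=5 C=6): longest run = 3 ✓; GC 11/23 = 47.8% ✓; Tm = 64.9 + 41·(11 − 16.4)/23 = 55.3°C ✓ — passes.
F4 (26 nt, A=9 T=8 G=2 C=7): longest run = 3 ✓; GC 9/26 = 34.6%, outside 37.7–63.5% ✗; Tm = 64.9 + 41·(9 − 16.4)/26 = 53.2°C ✓ — fails.

F2 and F3.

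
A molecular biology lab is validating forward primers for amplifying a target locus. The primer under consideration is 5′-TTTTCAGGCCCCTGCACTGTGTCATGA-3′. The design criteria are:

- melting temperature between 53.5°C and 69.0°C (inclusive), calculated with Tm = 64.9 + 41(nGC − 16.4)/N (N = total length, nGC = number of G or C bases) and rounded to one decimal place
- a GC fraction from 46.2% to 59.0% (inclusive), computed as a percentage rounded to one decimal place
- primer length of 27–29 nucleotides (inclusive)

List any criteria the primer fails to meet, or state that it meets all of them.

Base counts: A=4, T=9, G=6, C=8 (length 27).
Tm: Tm = 64.9 + 41·(14 − 16.4)/27 = 61.3°C ✓
GC content: GC 14/27 = 51.9% ✓
length: length 27 ✓

Meets all criteria.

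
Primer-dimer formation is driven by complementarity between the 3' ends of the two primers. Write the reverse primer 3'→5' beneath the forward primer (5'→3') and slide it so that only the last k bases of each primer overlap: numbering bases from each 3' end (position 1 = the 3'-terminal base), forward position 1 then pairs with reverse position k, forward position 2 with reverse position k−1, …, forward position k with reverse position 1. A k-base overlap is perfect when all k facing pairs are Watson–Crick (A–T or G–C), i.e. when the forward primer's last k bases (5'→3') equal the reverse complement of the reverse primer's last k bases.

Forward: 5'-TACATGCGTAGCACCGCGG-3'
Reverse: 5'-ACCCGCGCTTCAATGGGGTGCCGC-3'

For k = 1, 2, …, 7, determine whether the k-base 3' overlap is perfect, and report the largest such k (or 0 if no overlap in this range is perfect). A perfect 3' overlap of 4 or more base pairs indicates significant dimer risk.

Longest perfect overlap: 4 complementary base pairs; significant dimer risk (threshold 4).

Last 7 bases (5'→3') — forward …ACCGCGG, reverse …GTGCCGC.
Reverse complement of the reverse primer's last 7 bases: GCGGCAC; its first k bases are the reverse complement of the reverse primer's last k bases, so a perfect k-base overlap needs the forward primer's last k bases to equal them.
Comparing (forward last k vs required): k=1: G vs G ✓; k=2: GG vs GC ✗; k=3: CGG vs GCG ✗; k=4: GCGG vs GCGG ✓; k=5: CGCGG vs GCGGC ✗; k=6: CCGCGG vs GCGGCA ✗; k=7: ACCGCGG vs GCGGCAC ✗.
Perfect overlaps at k = 1, 4; the largest is 4.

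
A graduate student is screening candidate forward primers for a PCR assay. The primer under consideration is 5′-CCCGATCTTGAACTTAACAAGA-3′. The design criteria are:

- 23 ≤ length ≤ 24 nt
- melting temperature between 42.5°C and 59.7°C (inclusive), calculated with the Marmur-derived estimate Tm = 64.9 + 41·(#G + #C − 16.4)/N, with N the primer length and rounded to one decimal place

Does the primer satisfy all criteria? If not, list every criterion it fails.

Base counts: A=8, T=5, G=3, C=6 (length 22).
length: length 22, outside 23–24 ✗
Tm: Tm = 64.9 + 41·(9 − 16.4)/22 = 51.1°C ✓

Fails: length.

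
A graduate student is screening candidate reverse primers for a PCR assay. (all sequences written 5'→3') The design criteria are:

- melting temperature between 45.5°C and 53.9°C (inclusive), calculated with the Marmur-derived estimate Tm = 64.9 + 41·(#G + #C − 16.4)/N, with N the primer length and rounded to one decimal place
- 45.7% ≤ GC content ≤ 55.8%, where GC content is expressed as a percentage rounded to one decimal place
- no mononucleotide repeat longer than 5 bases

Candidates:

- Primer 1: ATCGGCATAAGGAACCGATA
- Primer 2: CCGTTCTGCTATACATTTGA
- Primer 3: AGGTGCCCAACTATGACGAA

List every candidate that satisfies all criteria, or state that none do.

Primer 1 (20 nt, A=8 T=3 G=5 C=4): Tm = 64.9 + 41·(9 − 16.4)/20 = 49.7°C ✓; GC 9/20 = 45.0%, outside 45.7–55.8% ✗; longest run = 2 ✓ — fails.
Primer 2 (20 nt, A=4 T=8 G=3 C=5): Tm = 64.9 + 41·(8 − 16.4)/20 = 47.7°C ✓; GC 8/20 = 40.0%, outside 45.7–55.8% ✗; longest run = 3 ✓ — fails.
Primer 3 (20 nt, A=7 T=3 G=5 C=5): Tm = 64.9 + 41·(10 − 16.4)/20 = 51.8°C ✓; GC 10/20 = 50.0% ✓; longest run = 3 ✓ — passes.

Primer 3 only.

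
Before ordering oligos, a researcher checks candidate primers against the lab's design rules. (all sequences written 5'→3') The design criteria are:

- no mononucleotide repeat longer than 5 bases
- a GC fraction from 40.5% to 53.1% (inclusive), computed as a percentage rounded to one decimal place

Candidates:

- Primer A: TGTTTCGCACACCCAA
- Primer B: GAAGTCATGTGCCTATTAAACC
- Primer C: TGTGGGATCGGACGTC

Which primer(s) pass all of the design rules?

Primer A (16 nt, A=4 T=4 G=2 C=6): longest run = 3 ✓; GC 8/16 = 50.0% ✓ — passes.
Primer B (22 nt, A=7 T=6 G=4 C=5): longest run = 3 ✓; GC 9/22 = 40.9% ✓ — passes.
Primer C (16 nt, A=2 T=4 G=7 C=3): longest run = 3 ✓; GC 10/16 = 62.5%, outside 40.5–53.1% ✗ — fails.

Primer A and Primer B.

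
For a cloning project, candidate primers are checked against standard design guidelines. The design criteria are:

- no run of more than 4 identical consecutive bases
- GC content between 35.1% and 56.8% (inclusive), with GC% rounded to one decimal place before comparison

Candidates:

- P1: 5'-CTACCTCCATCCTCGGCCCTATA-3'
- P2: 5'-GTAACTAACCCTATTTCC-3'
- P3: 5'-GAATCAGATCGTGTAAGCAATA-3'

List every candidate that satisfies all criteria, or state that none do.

P1 (23 nt, A=4 T=6 G=2 C=11): longest run = 3 ✓; GC 13/23 = 56.5% ✓ — passes.
P2 (18 nt, A=5 T=6 G=1 C=6): longest run = 3 ✓; GC 7/18 = 38.9% ✓ — passes.
P3 (22 nt, A=9 T=5 G=5 C=3): longest run = 2 ✓; GC 8/22 = 36.4% ✓ — passes.

P1, P2 and P3.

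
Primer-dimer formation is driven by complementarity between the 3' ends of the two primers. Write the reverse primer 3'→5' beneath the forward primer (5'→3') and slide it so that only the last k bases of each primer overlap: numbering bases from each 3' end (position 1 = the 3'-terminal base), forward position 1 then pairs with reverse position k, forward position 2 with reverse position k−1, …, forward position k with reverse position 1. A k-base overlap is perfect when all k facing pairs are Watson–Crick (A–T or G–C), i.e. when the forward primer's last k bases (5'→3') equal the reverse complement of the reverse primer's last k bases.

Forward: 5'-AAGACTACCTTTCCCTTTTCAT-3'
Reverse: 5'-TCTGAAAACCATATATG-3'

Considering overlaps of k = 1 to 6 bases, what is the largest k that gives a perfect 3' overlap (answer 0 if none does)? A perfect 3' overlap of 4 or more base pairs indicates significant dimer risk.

Longest perfect overlap: 3 complementary base pairs; below the dimer-risk threshold (threshold 4).

Last 6 bases (5'→3') — forward …TTTCAT, reverse …TATATG.
Reverse complement of the reverse primer's last 6 bases: CATATA; its first k bases are the reverse complement of the reverse primer's last k bases, so a perfect k-base overlap needs the forward primer's last k bases to equal them.
Comparing (forward last k vs required): k=1: T vs C ✗; k=2: AT vs CA ✗; k=3: CAT vs CAT ✓; k=4: TCAT vs CATA ✗; k=5: TTCAT vs CATAT ✗; k=6: TTTCAT vs CATATA ✗.
Only k = 3 is perfect, so the longest perfect 3' overlap is 3.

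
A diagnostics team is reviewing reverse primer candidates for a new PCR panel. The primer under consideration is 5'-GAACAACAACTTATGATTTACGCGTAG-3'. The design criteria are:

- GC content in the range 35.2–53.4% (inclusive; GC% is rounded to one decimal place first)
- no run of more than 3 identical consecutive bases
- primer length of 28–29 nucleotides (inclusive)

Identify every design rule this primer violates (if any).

Base counts: A=10, T=7, G=5, C=5 (length 27).
GC content: GC 10/27 = 37.0% ✓
homopolymer run: longest run = 3 ✓
length: length 27, outside 28–29 ✗

Fails: length.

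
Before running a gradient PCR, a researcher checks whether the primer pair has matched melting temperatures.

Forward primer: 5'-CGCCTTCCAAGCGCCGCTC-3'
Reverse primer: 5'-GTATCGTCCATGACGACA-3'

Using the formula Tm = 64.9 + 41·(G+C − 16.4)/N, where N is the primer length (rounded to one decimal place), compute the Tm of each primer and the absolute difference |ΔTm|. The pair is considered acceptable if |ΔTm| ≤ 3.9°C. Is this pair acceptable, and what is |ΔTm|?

|ΔTm| = 11.7°C; the pair is not acceptable.

Forward: G+C = 14, N = 19 → Tm = 64.9 + 41·(14 − 16.4)/19 = 59.7°C.
Reverse: G+C = 9, N = 18 → Tm = 64.9 + 41·(9 − 16.4)/18 = 48.0°C.
|ΔTm| = |59.7 − 48.0| = 11.7°C, > 3.9°C.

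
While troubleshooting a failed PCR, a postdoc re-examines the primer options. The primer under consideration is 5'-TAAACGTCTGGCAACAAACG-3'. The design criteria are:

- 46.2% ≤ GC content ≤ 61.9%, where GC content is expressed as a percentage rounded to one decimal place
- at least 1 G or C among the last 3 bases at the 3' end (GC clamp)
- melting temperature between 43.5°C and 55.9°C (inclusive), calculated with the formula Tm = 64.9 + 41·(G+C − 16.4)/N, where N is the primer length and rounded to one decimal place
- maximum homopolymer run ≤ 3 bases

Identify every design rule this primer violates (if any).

Base counts: A=8, T=3, G=4, C=5 (length 20).
GC content: GC 9/20 = 45.0%, outside 46.2–61.9% ✗
GC clamp: 3' end ACG has 2 G/C ✓
Tm: Tm = 64.9 + 41·(9 − 16.4)/20 = 49.7°C ✓
homopolymer run: longest run = 3 ✓

Fails: GC content.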